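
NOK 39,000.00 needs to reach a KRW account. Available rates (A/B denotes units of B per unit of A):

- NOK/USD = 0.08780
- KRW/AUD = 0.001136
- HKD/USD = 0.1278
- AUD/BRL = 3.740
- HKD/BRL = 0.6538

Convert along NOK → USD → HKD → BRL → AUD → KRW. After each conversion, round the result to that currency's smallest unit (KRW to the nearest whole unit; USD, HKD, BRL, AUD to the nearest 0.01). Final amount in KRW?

KRW 4,123,090

NOK 39,000.00 × 0.08780 = USD 3,424.20
USD 3,424.20 ÷ 0.1278 = HKD 26,793.43
HKD 26,793.43 × 0.6538 = BRL 17,517.54
BRL 17,517.54 ÷ 3.740 = AUD 4,683.83
AUD 4,683.83 ÷ 0.001136 = KRW 4,123,090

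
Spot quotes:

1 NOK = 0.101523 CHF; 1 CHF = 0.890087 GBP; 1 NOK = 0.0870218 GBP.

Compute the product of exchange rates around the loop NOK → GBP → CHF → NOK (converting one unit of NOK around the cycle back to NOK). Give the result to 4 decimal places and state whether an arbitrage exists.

Around NOK → GBP → CHF → NOK: 1 × 0.0870218 ÷ 0.890087 ÷ 0.101523 = 0.963011
Product < 1; profitable direction is NOK → CHF → GBP → NOK.

0.9630 (arbitrage exists)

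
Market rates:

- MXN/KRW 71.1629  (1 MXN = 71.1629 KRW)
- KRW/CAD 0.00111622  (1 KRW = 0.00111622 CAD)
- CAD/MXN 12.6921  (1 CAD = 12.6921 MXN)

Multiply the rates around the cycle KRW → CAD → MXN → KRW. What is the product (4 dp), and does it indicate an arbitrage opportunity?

Around KRW → CAD → MXN → KRW: 1 × 0.00111622 × 12.6921 × 71.1629 = 1.008177
Product > 1; profitable direction is KRW → CAD → MXN → KRW.

1.0082 (arbitrage exists)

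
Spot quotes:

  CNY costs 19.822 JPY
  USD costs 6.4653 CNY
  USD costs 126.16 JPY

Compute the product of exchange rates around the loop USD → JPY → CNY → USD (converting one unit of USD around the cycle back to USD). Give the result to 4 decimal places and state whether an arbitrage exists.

Around USD → JPY → CNY → USD: 1 × 126.16 ÷ 19.822 ÷ 6.4653 = 0.984432
Product < 1; profitable direction is USD → CNY → JPY → USD.

0.9844 (arbitrage exists)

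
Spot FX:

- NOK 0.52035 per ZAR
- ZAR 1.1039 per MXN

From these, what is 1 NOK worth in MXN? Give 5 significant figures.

NOK/MXN = 1.7409

1 NOK ÷ 0.52035 = 1.92178 ZAR
1.92178 ZAR ÷ 1.1039 = 1.7409 MXN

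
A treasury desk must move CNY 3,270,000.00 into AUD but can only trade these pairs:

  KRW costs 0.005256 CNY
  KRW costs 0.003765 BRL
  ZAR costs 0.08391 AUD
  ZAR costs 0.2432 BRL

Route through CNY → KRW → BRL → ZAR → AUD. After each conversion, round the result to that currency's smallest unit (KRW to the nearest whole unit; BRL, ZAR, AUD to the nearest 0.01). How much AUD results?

AUD 808,178.94

CNY 3,270,000.00 ÷ 0.005256 = KRW 622,146,119
KRW 622,146,119 × 0.003765 = BRL 2,342,380.14
BRL 2,342,380.14 ÷ 0.2432 = ZAR 9,631,497.29
ZAR 9,631,497.29 × 0.08391 = AUD 808,178.94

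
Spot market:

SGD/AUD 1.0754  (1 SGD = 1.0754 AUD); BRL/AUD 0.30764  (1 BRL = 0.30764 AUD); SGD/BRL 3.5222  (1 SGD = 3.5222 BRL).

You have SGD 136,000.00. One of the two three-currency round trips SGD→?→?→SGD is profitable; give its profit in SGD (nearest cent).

Profitable loop is SGD → BRL → AUD → SGD:
SGD 136,000.00 × 3.5222 = BRL 479,019.20
BRL 479,019.20 × 0.30764 = AUD 147,365.47
AUD 147,365.47 ÷ 1.0754 = SGD 137,033.17
Profit = SGD 137,033.17 − SGD 136,000.00

Profit: SGD 1,033.17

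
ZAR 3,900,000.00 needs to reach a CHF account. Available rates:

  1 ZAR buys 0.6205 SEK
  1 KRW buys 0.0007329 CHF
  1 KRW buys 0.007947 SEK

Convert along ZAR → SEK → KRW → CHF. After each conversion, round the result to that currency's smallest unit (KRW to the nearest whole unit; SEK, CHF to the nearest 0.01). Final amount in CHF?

ZAR 3,900,000.00 × 0.6205 = SEK 2,419,950.00
SEK 2,419,950.00 ÷ 0.007947 = KRW 304,511,136
KRW 304,511,136 × 0.0007329 = CHF 223,176.21

CHF 223,176.21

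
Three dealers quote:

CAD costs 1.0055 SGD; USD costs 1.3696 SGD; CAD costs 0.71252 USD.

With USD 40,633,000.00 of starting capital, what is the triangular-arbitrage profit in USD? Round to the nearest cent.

Profit: USD 1,233,837.48

Profitable loop is USD → CAD → SGD → USD:
USD 40,633,000.00 ÷ 0.71252 = CAD 57,027,171.17
CAD 57,027,171.17 × 1.0055 = SGD 57,340,820.61
SGD 57,340,820.61 ÷ 1.3696 = USD 41,866,837.48
Profit = USD 41,866,837.48 − USD 40,633,000.00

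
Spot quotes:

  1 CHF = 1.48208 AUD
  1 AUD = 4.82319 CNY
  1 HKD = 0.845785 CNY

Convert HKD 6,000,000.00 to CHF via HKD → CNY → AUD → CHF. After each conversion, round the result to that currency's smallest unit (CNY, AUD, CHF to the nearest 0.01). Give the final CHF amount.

CHF 709,913.14

HKD 6,000,000.00 × 0.845785 = CNY 5,074,710.00
CNY 5,074,710.00 ÷ 4.82319 = AUD 1,052,148.06
AUD 1,052,148.06 ÷ 1.48208 = CHF 709,913.14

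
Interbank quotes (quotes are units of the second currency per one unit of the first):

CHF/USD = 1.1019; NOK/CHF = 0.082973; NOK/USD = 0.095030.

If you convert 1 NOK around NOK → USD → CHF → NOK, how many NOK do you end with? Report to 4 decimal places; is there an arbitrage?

1.0394 (arbitrage exists)

Around NOK → USD → CHF → NOK: 1 × 0.095030 ÷ 1.1019 ÷ 0.082973 = 1.039398
Product > 1; profitable direction is NOK → USD → CHF → NOK.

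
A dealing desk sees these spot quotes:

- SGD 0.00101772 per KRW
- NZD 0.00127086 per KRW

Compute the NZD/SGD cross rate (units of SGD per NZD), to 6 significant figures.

NZD/SGD = 0.800812

1 NZD ÷ 0.00127086 = 786.869 KRW
786.869 KRW × 0.00101772 = 0.800812 SGD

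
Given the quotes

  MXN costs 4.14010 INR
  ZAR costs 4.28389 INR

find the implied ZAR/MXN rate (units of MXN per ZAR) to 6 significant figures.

1 ZAR × 4.28389 = 4.28389 INR
4.28389 INR ÷ 4.14010 = 1.03473 MXN

ZAR/MXN = 1.03473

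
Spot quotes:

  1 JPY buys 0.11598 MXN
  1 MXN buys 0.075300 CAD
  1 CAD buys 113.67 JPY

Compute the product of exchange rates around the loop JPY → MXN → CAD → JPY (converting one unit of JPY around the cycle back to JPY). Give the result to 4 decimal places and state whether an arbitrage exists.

Around JPY → MXN → CAD → JPY: 1 × 0.11598 × 0.075300 × 113.67 = 0.992714
Product < 1; profitable direction is JPY → CAD → MXN → JPY.

0.9927 (arbitrage exists)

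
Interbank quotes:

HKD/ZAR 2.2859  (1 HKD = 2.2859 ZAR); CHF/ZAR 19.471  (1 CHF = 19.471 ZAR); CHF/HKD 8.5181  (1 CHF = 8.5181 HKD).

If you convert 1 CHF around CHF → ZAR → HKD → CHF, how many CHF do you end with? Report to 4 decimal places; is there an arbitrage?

Around CHF → ZAR → HKD → CHF: 1 × 19.471 ÷ 2.2859 ÷ 8.5181 = 0.999973
Product ≈ 1 (deviation 0.003%, within rounding noise).

1.0000 (no arbitrage)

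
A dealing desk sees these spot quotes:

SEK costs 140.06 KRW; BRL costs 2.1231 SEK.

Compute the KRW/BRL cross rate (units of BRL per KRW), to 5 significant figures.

KRW/BRL = 0.0033629

1 KRW ÷ 140.06 = 0.0071398 SEK
0.0071398 SEK ÷ 2.1231 = 0.00336291 BRL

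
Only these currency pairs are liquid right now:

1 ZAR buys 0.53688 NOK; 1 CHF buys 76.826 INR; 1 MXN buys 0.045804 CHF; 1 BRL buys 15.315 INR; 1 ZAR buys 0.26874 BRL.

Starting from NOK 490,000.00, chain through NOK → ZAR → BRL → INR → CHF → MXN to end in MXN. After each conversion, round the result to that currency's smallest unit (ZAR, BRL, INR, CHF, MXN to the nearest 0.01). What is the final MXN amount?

MXN 1,067,472.05

NOK 490,000.00 ÷ 0.53688 = ZAR 912,680.67
ZAR 912,680.67 × 0.26874 = BRL 245,273.80
BRL 245,273.80 × 15.315 = INR 3,756,368.25
INR 3,756,368.25 ÷ 76.826 = CHF 48,894.49
CHF 48,894.49 ÷ 0.045804 = MXN 1,067,472.05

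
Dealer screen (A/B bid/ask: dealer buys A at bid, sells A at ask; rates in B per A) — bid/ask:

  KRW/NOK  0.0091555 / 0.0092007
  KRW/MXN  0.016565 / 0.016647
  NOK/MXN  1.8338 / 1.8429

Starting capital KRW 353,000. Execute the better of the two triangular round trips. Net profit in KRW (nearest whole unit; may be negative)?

Best loop KRW → NOK → MXN → KRW:
KRW 353,000 × 0.0091555 (sell KRW at bid) = NOK 3,231.89
NOK 3,231.89 × 1.8338 (sell NOK at bid) = MXN 5,926.64
MXN 5,926.64 ÷ 0.016647 (buy KRW at ask) = KRW 356,019

Net profit: KRW 3,019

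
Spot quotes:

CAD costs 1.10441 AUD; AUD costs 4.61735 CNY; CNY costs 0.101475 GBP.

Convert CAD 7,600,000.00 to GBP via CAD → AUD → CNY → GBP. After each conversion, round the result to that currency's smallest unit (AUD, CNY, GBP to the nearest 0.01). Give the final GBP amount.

CAD 7,600,000.00 × 1.10441 = AUD 8,393,516.00
AUD 8,393,516.00 × 4.61735 = CNY 38,755,801.10
CNY 38,755,801.10 × 0.101475 = GBP 3,932,744.92

GBP 3,932,744.92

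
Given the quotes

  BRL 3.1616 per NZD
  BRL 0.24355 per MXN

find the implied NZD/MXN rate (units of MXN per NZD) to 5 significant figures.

1 NZD × 3.1616 = 3.1616 BRL
3.1616 BRL ÷ 0.24355 = 12.9813 MXN

NZD/MXN = 12.981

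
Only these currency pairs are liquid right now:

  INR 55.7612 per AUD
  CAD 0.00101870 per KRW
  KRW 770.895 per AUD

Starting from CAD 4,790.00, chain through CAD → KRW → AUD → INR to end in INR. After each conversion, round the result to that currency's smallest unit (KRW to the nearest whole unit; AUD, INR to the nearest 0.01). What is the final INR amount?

CAD 4,790.00 ÷ 0.00101870 = KRW 4,702,071
KRW 4,702,071 ÷ 770.895 = AUD 6,099.50
AUD 6,099.50 × 55.7612 = INR 340,115.44

INR 340,115.44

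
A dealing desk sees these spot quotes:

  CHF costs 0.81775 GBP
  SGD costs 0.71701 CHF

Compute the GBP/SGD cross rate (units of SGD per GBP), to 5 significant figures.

GBP/SGD = 1.7055

1 GBP ÷ 0.81775 = 1.22287 CHF
1.22287 CHF ÷ 0.71701 = 1.70551 SGD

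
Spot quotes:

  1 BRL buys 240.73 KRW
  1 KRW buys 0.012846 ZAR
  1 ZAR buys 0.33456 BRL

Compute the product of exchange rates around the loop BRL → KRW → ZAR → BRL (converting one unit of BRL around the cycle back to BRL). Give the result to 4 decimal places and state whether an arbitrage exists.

1.0346 (arbitrage exists)

Around BRL → KRW → ZAR → BRL: 1 × 240.73 × 0.012846 × 0.33456 = 1.034599
Product > 1; profitable direction is BRL → KRW → ZAR → BRL.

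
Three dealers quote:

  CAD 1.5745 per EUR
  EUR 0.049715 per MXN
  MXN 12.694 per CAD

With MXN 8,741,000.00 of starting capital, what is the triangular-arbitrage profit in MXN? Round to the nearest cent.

Profit: MXN 55,957.98

Profitable loop is MXN → CAD → EUR → MXN:
MXN 8,741,000.00 ÷ 12.694 = CAD 688,593.04
CAD 688,593.04 ÷ 1.5745 = EUR 437,340.77
EUR 437,340.77 ÷ 0.049715 = MXN 8,796,957.98
Profit = MXN 8,796,957.98 − MXN 8,741,000.00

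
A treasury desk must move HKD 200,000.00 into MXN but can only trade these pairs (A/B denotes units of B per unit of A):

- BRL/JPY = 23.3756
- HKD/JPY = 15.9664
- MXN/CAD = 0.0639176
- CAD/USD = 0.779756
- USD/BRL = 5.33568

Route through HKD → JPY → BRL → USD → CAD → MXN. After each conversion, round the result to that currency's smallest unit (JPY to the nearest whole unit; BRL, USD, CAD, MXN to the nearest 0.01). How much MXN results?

HKD 200,000.00 × 15.9664 = JPY 3,193,280
JPY 3,193,280 ÷ 23.3756 = BRL 136,607.40
BRL 136,607.40 ÷ 5.33568 = USD 25,602.62
USD 25,602.62 ÷ 0.779756 = CAD 32,834.14
CAD 32,834.14 ÷ 0.0639176 = MXN 513,694.82

MXN 513,694.82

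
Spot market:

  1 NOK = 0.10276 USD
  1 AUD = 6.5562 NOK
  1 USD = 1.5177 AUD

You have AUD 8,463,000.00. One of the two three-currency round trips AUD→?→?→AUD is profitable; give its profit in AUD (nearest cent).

Profit: AUD 190,395.71

Profitable loop is AUD → NOK → USD → AUD:
AUD 8,463,000.00 × 6.5562 = NOK 55,485,120.60
NOK 55,485,120.60 × 0.10276 = USD 5,701,650.99
USD 5,701,650.99 × 1.5177 = AUD 8,653,395.71
Profit = AUD 8,653,395.71 − AUD 8,463,000.00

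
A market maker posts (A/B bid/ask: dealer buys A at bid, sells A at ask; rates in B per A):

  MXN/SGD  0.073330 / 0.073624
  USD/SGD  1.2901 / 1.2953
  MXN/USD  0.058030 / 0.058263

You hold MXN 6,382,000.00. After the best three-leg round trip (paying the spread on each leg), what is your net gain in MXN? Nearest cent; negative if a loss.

Best loop MXN → USD → SGD → MXN:
MXN 6,382,000.00 × 0.058030 (sell MXN at bid) = USD 370,347.46
USD 370,347.46 × 1.2901 (sell USD at bid) = SGD 477,785.26
SGD 477,785.26 ÷ 0.073624 (buy MXN at ask) = MXN 6,489,531.38

Net profit: MXN 107,531.38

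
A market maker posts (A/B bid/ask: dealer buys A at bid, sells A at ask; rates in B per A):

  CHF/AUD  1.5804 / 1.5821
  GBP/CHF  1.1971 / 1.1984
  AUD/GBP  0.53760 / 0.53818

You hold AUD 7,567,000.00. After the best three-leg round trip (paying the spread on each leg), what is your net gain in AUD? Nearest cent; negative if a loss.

Best loop AUD → GBP → CHF → AUD:
AUD 7,567,000.00 × 0.53760 (sell AUD at bid) = GBP 4,068,019.20
GBP 4,068,019.20 × 1.1971 (sell GBP at bid) = CHF 4,869,825.78
CHF 4,869,825.78 × 1.5804 (sell CHF at bid) = AUD 7,696,272.67

Net profit: AUD 129,272.67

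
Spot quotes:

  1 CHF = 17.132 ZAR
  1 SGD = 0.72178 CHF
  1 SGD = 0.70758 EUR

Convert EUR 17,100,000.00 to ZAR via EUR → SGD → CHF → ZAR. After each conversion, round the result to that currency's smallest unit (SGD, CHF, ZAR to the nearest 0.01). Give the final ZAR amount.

ZAR 298,836,382.96

EUR 17,100,000.00 ÷ 0.70758 = SGD 24,166,878.66
SGD 24,166,878.66 × 0.72178 = CHF 17,443,169.68
CHF 17,443,169.68 × 17.132 = ZAR 298,836,382.96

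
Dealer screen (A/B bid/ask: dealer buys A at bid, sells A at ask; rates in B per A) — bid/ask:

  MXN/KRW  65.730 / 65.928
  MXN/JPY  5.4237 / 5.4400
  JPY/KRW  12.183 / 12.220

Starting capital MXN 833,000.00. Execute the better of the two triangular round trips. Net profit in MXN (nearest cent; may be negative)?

Net profit: MXN 1,881.82

Best loop MXN → JPY → KRW → MXN:
MXN 833,000.00 × 5.4237 (sell MXN at bid) = JPY 4,517,942
JPY 4,517,942 × 12.183 (sell JPY at bid) = KRW 55,042,089
KRW 55,042,089 ÷ 65.928 (buy MXN at ask) = MXN 834,881.82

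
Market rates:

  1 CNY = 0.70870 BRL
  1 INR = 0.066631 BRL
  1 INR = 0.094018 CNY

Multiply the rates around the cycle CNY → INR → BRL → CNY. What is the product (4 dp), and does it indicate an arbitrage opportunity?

1.0000 (no arbitrage)

Around CNY → INR → BRL → CNY: 1 ÷ 0.094018 × 0.066631 ÷ 0.70870 = 1.000007
Product ≈ 1 (deviation 0.001%, within rounding noise).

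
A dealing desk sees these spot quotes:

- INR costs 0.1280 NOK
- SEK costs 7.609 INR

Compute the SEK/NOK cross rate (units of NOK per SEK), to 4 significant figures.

SEK/NOK = 0.9740

1 SEK × 7.609 = 7.609 INR
7.609 INR × 0.1280 = 0.973952 NOK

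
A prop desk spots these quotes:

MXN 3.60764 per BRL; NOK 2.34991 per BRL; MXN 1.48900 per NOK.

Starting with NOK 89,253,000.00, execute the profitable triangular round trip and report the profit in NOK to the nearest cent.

Profit: NOK 2,770,784.36

Profitable loop is NOK → BRL → MXN → NOK:
NOK 89,253,000.00 ÷ 2.34991 = BRL 37,981,454.61
BRL 37,981,454.61 × 3.60764 = MXN 137,023,414.91
MXN 137,023,414.91 ÷ 1.48900 = NOK 92,023,784.36
Profit = NOK 92,023,784.36 − NOK 89,253,000.00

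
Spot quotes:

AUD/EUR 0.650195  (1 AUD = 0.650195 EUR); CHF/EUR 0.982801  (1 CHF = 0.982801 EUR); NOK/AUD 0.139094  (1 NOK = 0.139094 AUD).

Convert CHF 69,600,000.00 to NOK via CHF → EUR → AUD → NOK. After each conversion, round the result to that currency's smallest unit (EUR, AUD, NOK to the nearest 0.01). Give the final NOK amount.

CHF 69,600,000.00 × 0.982801 = EUR 68,402,949.60
EUR 68,402,949.60 ÷ 0.650195 = AUD 105,203,745.95
AUD 105,203,745.95 ÷ 0.139094 = NOK 756,349,993.17

NOK 756,349,993.17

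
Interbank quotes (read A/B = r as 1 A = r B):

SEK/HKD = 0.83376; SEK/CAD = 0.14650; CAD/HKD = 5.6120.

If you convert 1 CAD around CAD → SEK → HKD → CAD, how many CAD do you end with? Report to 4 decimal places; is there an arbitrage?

1.0141 (arbitrage exists)

Around CAD → SEK → HKD → CAD: 1 ÷ 0.14650 × 0.83376 ÷ 5.6120 = 1.014112
Product > 1; profitable direction is CAD → SEK → HKD → CAD.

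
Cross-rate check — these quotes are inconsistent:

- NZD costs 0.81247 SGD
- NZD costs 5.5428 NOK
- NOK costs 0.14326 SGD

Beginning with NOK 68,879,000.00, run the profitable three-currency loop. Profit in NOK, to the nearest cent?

Profitable loop is NOK → NZD → SGD → NOK:
NOK 68,879,000.00 ÷ 5.5428 = NZD 12,426,751.82
NZD 12,426,751.82 × 0.81247 = SGD 10,096,363.05
SGD 10,096,363.05 ÷ 0.14326 = NOK 70,475,799.62
Profit = NOK 70,475,799.62 − NOK 68,879,000.00

Profit: NOK 1,596,799.62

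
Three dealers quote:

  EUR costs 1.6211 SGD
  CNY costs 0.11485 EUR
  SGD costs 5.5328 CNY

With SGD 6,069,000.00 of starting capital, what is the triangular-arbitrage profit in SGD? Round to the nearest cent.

Profit: SGD 182,768.88

Profitable loop is SGD → CNY → EUR → SGD:
SGD 6,069,000.00 × 5.5328 = CNY 33,578,563.20
CNY 33,578,563.20 × 0.11485 = EUR 3,856,497.98
EUR 3,856,497.98 × 1.6211 = SGD 6,251,768.88
Profit = SGD 6,251,768.88 − SGD 6,069,000.00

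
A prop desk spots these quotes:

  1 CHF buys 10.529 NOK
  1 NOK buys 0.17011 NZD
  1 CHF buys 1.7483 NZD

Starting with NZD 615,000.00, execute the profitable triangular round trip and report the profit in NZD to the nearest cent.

Profitable loop is NZD → CHF → NOK → NZD:
NZD 615,000.00 ÷ 1.7483 = CHF 351,770.29
CHF 351,770.29 × 10.529 = NOK 3,703,789.40
NOK 3,703,789.40 × 0.17011 = NZD 630,051.61
Profit = NZD 630,051.61 − NZD 615,000.00

Profit: NZD 15,051.61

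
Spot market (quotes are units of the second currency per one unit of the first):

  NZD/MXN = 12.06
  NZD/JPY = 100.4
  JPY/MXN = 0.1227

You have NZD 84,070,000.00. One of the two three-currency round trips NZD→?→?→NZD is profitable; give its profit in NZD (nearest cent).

Profit: NZD 1,806,041.09

Profitable loop is NZD → JPY → MXN → NZD:
NZD 84,070,000.00 × 100.4 = JPY 8,440,628,000
JPY 8,440,628,000 × 0.1227 = MXN 1,035,665,055.60
MXN 1,035,665,055.60 ÷ 12.06 = NZD 85,876,041.09
Profit = NZD 85,876,041.09 − NZD 84,070,000.00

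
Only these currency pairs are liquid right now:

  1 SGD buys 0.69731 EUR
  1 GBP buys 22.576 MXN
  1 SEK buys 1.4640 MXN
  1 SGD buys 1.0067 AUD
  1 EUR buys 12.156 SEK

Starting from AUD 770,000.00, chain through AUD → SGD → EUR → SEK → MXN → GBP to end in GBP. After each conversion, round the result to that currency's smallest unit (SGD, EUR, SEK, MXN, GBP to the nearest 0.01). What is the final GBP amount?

AUD 770,000.00 ÷ 1.0067 = SGD 764,875.34
SGD 764,875.34 × 0.69731 = EUR 533,355.22
EUR 533,355.22 × 12.156 = SEK 6,483,466.05
SEK 6,483,466.05 × 1.4640 = MXN 9,491,794.30
MXN 9,491,794.30 ÷ 22.576 = GBP 420,437.38

GBP 420,437.38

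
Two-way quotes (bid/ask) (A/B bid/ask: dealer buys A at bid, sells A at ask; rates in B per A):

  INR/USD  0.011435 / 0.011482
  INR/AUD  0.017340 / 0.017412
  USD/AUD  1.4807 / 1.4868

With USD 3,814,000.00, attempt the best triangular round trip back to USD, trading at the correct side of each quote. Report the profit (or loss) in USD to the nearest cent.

Net profit: USD 60,000.63

Best loop USD → INR → AUD → USD:
USD 3,814,000.00 ÷ 0.011482 (buy INR at ask) = INR 332,172,095.45
INR 332,172,095.45 × 0.017340 (sell INR at bid) = AUD 5,759,864.14
AUD 5,759,864.14 ÷ 1.4868 (buy USD at ask) = USD 3,874,000.63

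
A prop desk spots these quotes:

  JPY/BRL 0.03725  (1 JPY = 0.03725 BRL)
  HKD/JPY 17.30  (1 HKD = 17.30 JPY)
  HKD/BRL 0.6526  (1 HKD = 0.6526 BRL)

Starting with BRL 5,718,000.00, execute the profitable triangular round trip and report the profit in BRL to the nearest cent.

Profit: BRL 72,536.99

Profitable loop is BRL → JPY → HKD → BRL:
BRL 5,718,000.00 ÷ 0.03725 = JPY 153,503,356
JPY 153,503,356 ÷ 17.30 = HKD 8,873,026.34
HKD 8,873,026.34 × 0.6526 = BRL 5,790,536.99
Profit = BRL 5,790,536.99 − BRL 5,718,000.00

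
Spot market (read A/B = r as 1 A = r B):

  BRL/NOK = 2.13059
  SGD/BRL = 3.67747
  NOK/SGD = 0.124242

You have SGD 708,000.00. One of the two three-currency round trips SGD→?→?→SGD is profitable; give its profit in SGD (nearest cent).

Profit: SGD 19,303.71

Profitable loop is SGD → NOK → BRL → SGD:
SGD 708,000.00 ÷ 0.124242 = NOK 5,698,556.04
NOK 5,698,556.04 ÷ 2.13059 = BRL 2,674,637.56
BRL 2,674,637.56 ÷ 3.67747 = SGD 727,303.71
Profit = SGD 727,303.71 − SGD 708,000.00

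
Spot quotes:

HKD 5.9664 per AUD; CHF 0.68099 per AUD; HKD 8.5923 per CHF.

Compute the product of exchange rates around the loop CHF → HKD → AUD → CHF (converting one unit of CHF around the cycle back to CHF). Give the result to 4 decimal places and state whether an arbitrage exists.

Around CHF → HKD → AUD → CHF: 1 × 8.5923 ÷ 5.9664 × 0.68099 = 0.980704
Product < 1; profitable direction is CHF → AUD → HKD → CHF.

0.9807 (arbitrage exists)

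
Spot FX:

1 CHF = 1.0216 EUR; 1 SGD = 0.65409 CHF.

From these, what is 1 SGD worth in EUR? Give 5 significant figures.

SGD/EUR = 0.66822

1 SGD × 0.65409 = 0.65409 CHF
0.65409 CHF × 1.0216 = 0.668218 EUR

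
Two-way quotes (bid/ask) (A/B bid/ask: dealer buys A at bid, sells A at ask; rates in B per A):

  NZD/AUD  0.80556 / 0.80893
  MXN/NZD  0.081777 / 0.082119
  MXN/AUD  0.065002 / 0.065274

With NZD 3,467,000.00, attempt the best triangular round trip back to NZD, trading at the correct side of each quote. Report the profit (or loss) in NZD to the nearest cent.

Best loop NZD → AUD → MXN → NZD:
NZD 3,467,000.00 × 0.80556 (sell NZD at bid) = AUD 2,792,876.52
AUD 2,792,876.52 ÷ 0.065274 (buy MXN at ask) = MXN 42,786,967.55
MXN 42,786,967.55 × 0.081777 (sell MXN at bid) = NZD 3,498,989.85

Net profit: NZD 31,989.85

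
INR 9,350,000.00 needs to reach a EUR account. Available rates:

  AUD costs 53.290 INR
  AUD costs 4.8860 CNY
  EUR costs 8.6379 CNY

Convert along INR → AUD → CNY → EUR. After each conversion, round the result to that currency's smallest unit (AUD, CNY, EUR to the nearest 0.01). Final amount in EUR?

INR 9,350,000.00 ÷ 53.290 = AUD 175,455.06
AUD 175,455.06 × 4.8860 = CNY 857,273.42
CNY 857,273.42 ÷ 8.6379 = EUR 99,245.58

EUR 99,245.58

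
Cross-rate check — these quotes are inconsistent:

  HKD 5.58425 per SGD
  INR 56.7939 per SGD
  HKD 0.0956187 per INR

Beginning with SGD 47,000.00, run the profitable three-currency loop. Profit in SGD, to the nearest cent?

Profit: SGD 1,330.15

Profitable loop is SGD → HKD → INR → SGD:
SGD 47,000.00 × 5.58425 = HKD 262,459.75
HKD 262,459.75 ÷ 0.0956187 = INR 2,744,857.96
INR 2,744,857.96 ÷ 56.7939 = SGD 48,330.15
Profit = SGD 48,330.15 − SGD 47,000.00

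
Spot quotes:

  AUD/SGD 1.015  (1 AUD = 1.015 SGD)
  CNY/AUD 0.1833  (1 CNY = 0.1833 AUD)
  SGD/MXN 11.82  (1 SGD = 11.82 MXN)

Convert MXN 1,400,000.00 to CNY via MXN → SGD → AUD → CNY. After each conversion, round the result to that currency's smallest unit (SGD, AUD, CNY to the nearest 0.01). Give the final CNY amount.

MXN 1,400,000.00 ÷ 11.82 = SGD 118,443.32
SGD 118,443.32 ÷ 1.015 = AUD 116,692.93
AUD 116,692.93 ÷ 0.1833 = CNY 636,622.64

CNY 636,622.64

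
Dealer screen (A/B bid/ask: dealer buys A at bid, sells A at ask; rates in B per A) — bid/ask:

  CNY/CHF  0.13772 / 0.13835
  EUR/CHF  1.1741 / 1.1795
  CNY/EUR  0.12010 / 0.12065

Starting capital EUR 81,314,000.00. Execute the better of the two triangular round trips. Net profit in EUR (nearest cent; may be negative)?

Net profit: EUR 1,563,044.92

Best loop EUR → CHF → CNY → EUR:
EUR 81,314,000.00 × 1.1741 (sell EUR at bid) = CHF 95,470,767.40
CHF 95,470,767.40 ÷ 0.13835 (buy CNY at ask) = CNY 690,066,985.18
CNY 690,066,985.18 × 0.12010 (sell CNY at bid) = EUR 82,877,044.92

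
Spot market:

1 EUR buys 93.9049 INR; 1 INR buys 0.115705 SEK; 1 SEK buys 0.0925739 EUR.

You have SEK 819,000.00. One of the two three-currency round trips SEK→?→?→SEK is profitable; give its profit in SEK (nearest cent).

Profitable loop is SEK → EUR → INR → SEK:
SEK 819,000.00 × 0.0925739 = EUR 75,818.02
EUR 75,818.02 × 93.9049 = INR 7,119,683.97
INR 7,119,683.97 × 0.115705 = SEK 823,783.03
Profit = SEK 823,783.03 − SEK 819,000.00

Profit: SEK 4,783.03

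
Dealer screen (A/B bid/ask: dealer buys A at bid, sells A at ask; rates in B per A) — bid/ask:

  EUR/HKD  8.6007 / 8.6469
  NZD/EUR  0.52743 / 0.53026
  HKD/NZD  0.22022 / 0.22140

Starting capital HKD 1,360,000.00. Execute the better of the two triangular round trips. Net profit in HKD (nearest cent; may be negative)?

Best loop HKD → NZD → EUR → HKD:
HKD 1,360,000.00 × 0.22022 (sell HKD at bid) = NZD 299,499.20
NZD 299,499.20 × 0.52743 (sell NZD at bid) = EUR 157,964.86
EUR 157,964.86 × 8.6007 (sell EUR at bid) = HKD 1,358,608.40

Net result: HKD -1,391.60 (no profitable arbitrage after spreads)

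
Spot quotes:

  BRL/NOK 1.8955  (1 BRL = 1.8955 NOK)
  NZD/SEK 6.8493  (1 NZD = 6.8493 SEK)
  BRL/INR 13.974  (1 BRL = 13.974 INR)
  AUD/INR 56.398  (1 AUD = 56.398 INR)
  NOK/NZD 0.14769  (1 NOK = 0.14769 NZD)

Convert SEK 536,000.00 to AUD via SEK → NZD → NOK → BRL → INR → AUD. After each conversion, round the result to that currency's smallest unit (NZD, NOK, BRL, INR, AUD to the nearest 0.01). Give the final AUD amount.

AUD 69,262.91

SEK 536,000.00 ÷ 6.8493 = NZD 78,256.17
NZD 78,256.17 ÷ 0.14769 = NOK 529,867.76
NOK 529,867.76 ÷ 1.8955 = BRL 279,539.84
BRL 279,539.84 × 13.974 = INR 3,906,289.72
INR 3,906,289.72 ÷ 56.398 = AUD 69,262.91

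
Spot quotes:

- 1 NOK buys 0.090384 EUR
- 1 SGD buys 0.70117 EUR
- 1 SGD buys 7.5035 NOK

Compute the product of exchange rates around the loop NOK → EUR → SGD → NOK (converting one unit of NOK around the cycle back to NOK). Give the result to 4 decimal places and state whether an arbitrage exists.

0.9672 (arbitrage exists)

Around NOK → EUR → SGD → NOK: 1 × 0.090384 ÷ 0.70117 × 7.5035 = 0.967235
Product < 1; profitable direction is NOK → SGD → EUR → NOK.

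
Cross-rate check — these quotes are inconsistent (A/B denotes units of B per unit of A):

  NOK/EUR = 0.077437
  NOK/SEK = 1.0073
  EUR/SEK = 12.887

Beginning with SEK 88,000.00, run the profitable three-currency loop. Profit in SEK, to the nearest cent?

Profit: SEK 826.22

Profitable loop is SEK → EUR → NOK → SEK:
SEK 88,000.00 ÷ 12.887 = EUR 6,828.59
EUR 6,828.59 ÷ 0.077437 = NOK 88,182.48
NOK 88,182.48 × 1.0073 = SEK 88,826.22
Profit = SEK 88,826.22 − SEK 88,000.00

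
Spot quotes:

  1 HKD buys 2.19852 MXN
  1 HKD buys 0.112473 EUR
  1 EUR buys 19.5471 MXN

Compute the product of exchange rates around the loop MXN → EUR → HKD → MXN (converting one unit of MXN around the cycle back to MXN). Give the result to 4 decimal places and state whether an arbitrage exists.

Around MXN → EUR → HKD → MXN: 1 ÷ 19.5471 ÷ 0.112473 × 2.19852 = 1.000000
Product ≈ 1 (deviation 0.000%, within rounding noise).

1.0000 (no arbitrage)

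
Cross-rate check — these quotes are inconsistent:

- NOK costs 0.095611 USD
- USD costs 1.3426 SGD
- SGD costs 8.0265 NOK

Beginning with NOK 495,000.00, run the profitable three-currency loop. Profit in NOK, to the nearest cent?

Profit: NOK 15,018.48

Profitable loop is NOK → USD → SGD → NOK:
NOK 495,000.00 × 0.095611 = USD 47,327.44
USD 47,327.44 × 1.3426 = SGD 63,541.83
SGD 63,541.83 × 8.0265 = NOK 510,018.48
Profit = NOK 510,018.48 − NOK 495,000.00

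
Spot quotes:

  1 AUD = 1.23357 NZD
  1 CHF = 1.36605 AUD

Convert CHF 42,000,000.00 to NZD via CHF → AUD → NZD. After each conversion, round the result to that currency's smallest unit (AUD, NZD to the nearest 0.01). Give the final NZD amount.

CHF 42,000,000.00 × 1.36605 = AUD 57,374,100.00
AUD 57,374,100.00 × 1.23357 = NZD 70,774,968.54

NZD 70,774,968.54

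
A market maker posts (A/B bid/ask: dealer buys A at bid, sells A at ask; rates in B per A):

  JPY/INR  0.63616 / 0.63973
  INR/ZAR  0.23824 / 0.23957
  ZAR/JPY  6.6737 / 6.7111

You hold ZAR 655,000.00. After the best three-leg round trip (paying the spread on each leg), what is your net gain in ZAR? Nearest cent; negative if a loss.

Best loop ZAR → JPY → INR → ZAR:
ZAR 655,000.00 × 6.6737 (sell ZAR at bid) = JPY 4,371,274
JPY 4,371,274 × 0.63616 (sell JPY at bid) = INR 2,780,829.35
INR 2,780,829.35 × 0.23824 (sell INR at bid) = ZAR 662,504.78

Net profit: ZAR 7,504.78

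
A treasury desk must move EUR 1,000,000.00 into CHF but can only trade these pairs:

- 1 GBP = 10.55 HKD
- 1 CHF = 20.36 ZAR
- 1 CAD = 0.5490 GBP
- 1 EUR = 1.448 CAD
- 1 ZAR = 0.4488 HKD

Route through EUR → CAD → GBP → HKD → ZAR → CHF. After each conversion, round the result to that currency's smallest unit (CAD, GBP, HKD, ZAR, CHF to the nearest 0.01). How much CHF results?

EUR 1,000,000.00 × 1.448 = CAD 1,448,000.00
CAD 1,448,000.00 × 0.5490 = GBP 794,952.00
GBP 794,952.00 × 10.55 = HKD 8,386,743.60
HKD 8,386,743.60 ÷ 0.4488 = ZAR 18,687,040.11
ZAR 18,687,040.11 ÷ 20.36 = CHF 917,831.05

CHF 917,831.05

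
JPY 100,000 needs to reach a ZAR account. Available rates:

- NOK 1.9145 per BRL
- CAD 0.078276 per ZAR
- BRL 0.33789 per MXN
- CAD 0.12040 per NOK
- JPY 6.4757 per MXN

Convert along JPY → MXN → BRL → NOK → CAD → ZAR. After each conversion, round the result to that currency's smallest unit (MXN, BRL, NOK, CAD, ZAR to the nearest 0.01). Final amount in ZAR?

ZAR 15,365.37

JPY 100,000 ÷ 6.4757 = MXN 15,442.35
MXN 15,442.35 × 0.33789 = BRL 5,217.82
BRL 5,217.82 × 1.9145 = NOK 9,989.52
NOK 9,989.52 × 0.12040 = CAD 1,202.74
CAD 1,202.74 ÷ 0.078276 = ZAR 15,365.37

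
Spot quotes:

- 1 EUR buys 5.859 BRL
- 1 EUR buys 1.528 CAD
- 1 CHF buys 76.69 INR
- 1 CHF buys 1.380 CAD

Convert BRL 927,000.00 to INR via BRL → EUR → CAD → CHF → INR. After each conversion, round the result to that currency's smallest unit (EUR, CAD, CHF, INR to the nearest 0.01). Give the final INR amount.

BRL 927,000.00 ÷ 5.859 = EUR 158,218.13
EUR 158,218.13 × 1.528 = CAD 241,757.30
CAD 241,757.30 ÷ 1.380 = CHF 175,186.45
CHF 175,186.45 × 76.69 = INR 13,435,048.85

INR 13,435,048.85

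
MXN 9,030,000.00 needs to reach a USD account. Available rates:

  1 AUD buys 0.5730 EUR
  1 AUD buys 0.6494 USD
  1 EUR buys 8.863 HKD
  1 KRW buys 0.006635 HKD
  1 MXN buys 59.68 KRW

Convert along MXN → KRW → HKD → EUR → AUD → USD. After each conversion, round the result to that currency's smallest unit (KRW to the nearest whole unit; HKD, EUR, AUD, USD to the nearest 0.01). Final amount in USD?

USD 457,229.66

MXN 9,030,000.00 × 59.68 = KRW 538,910,400
KRW 538,910,400 × 0.006635 = HKD 3,575,670.50
HKD 3,575,670.50 ÷ 8.863 = EUR 403,437.94
EUR 403,437.94 ÷ 0.5730 = AUD 704,080.17
AUD 704,080.17 × 0.6494 = USD 457,229.66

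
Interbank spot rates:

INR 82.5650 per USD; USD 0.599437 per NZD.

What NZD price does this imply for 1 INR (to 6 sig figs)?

1 INR ÷ 82.5650 = 0.0121117 USD
0.0121117 USD ÷ 0.599437 = 0.0202051 NZD

INR/NZD = 0.0202051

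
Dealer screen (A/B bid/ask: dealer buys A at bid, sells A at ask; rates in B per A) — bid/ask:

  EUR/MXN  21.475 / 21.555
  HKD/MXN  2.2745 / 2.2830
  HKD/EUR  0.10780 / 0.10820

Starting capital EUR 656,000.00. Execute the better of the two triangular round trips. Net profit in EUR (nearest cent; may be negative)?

Best loop EUR → MXN → HKD → EUR:
EUR 656,000.00 × 21.475 (sell EUR at bid) = MXN 14,087,600.00
MXN 14,087,600.00 ÷ 2.2830 (buy HKD at ask) = HKD 6,170,652.65
HKD 6,170,652.65 × 0.10780 (sell HKD at bid) = EUR 665,196.36

Net profit: EUR 9,196.36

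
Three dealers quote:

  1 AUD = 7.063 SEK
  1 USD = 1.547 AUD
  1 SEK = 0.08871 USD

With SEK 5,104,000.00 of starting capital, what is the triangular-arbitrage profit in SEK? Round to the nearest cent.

Profitable loop is SEK → AUD → USD → SEK:
SEK 5,104,000.00 ÷ 7.063 = AUD 722,639.11
AUD 722,639.11 ÷ 1.547 = USD 467,122.89
USD 467,122.89 ÷ 0.08871 = SEK 5,265,729.75
Profit = SEK 5,265,729.75 − SEK 5,104,000.00

Profit: SEK 161,729.75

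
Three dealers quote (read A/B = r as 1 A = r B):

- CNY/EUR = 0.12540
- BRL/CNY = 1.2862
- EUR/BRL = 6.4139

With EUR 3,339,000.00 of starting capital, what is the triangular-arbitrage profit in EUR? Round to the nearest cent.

Profit: EUR 115,177.46

Profitable loop is EUR → BRL → CNY → EUR:
EUR 3,339,000.00 × 6.4139 = BRL 21,416,012.10
BRL 21,416,012.10 × 1.2862 = CNY 27,545,274.76
CNY 27,545,274.76 × 0.12540 = EUR 3,454,177.46
Profit = EUR 3,454,177.46 − EUR 3,339,000.00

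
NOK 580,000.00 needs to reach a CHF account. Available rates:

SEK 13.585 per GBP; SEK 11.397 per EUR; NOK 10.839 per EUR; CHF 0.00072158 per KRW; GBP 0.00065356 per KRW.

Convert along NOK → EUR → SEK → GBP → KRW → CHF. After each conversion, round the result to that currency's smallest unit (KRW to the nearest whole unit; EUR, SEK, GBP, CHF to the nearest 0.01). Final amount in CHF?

NOK 580,000.00 ÷ 10.839 = EUR 53,510.47
EUR 53,510.47 × 11.397 = SEK 609,858.83
SEK 609,858.83 ÷ 13.585 = GBP 44,892.07
GBP 44,892.07 ÷ 0.00065356 = KRW 68,688,521
KRW 68,688,521 × 0.00072158 = CHF 49,564.26

CHF 49,564.26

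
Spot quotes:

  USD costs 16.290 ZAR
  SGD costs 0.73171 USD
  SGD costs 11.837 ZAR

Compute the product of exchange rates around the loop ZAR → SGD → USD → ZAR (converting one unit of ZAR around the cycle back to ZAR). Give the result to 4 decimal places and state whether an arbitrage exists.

1.0070 (arbitrage exists)

Around ZAR → SGD → USD → ZAR: 1 ÷ 11.837 × 0.73171 × 16.290 = 1.006974
Product > 1; profitable direction is ZAR → SGD → USD → ZAR.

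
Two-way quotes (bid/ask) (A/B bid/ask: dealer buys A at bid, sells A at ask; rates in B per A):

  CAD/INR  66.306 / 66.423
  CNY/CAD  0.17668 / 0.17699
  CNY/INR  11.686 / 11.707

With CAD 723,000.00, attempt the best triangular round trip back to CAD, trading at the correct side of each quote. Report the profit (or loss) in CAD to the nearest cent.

Net profit: CAD 490.61

Best loop CAD → INR → CNY → CAD:
CAD 723,000.00 × 66.306 (sell CAD at bid) = INR 47,939,238.00
INR 47,939,238.00 ÷ 11.707 (buy CNY at ask) = CNY 4,094,920.82
CNY 4,094,920.82 × 0.17668 (sell CNY at bid) = CAD 723,490.61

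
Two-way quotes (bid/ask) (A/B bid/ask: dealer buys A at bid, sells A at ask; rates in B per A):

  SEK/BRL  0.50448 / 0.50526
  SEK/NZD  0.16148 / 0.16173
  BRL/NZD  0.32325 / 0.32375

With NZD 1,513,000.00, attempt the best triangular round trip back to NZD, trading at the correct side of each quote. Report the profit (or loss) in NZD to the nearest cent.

Net profit: NZD 12,565.39

Best loop NZD → SEK → BRL → NZD:
NZD 1,513,000.00 ÷ 0.16173 (buy SEK at ask) = SEK 9,355,098.00
SEK 9,355,098.00 × 0.50448 (sell SEK at bid) = BRL 4,719,459.84
BRL 4,719,459.84 × 0.32325 (sell BRL at bid) = NZD 1,525,565.39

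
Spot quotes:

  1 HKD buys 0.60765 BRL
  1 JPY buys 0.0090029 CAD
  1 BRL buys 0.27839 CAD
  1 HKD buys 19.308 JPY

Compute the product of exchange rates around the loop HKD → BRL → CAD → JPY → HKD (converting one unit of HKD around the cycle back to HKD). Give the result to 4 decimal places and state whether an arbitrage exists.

Around HKD → BRL → CAD → JPY → HKD: 1 × 0.60765 × 0.27839 ÷ 0.0090029 ÷ 19.308 = 0.973167
Product < 1; profitable direction is HKD → JPY → CAD → BRL → HKD.

0.9732 (arbitrage exists)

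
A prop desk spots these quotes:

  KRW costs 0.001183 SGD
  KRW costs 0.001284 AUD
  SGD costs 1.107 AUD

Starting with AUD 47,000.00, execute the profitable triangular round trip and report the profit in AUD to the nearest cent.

Profit: AUD 936.38

Profitable loop is AUD → KRW → SGD → AUD:
AUD 47,000.00 ÷ 0.001284 = KRW 36,604,361
KRW 36,604,361 × 0.001183 = SGD 43,302.96
SGD 43,302.96 × 1.107 = AUD 47,936.38
Profit = AUD 47,936.38 − AUD 47,000.00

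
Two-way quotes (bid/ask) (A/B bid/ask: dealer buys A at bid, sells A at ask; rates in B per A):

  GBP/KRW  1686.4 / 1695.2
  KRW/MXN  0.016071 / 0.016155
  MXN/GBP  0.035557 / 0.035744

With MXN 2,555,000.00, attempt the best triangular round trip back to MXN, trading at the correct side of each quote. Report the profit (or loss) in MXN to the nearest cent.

Best loop MXN → KRW → GBP → MXN:
MXN 2,555,000.00 ÷ 0.016155 (buy KRW at ask) = KRW 158,155,370
KRW 158,155,370 ÷ 1695.2 (buy GBP at ask) = GBP 93,295.99
GBP 93,295.99 ÷ 0.035744 (buy MXN at ask) = MXN 2,610,116.23

Net profit: MXN 55,116.23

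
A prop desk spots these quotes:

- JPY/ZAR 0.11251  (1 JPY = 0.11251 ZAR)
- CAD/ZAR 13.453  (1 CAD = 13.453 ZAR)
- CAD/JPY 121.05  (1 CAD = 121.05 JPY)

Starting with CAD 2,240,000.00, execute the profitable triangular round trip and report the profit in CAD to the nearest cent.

Profit: CAD 27,695.79

Profitable loop is CAD → JPY → ZAR → CAD:
CAD 2,240,000.00 × 121.05 = JPY 271,152,000
JPY 271,152,000 × 0.11251 = ZAR 30,507,311.52
ZAR 30,507,311.52 ÷ 13.453 = CAD 2,267,695.79
Profit = CAD 2,267,695.79 − CAD 2,240,000.00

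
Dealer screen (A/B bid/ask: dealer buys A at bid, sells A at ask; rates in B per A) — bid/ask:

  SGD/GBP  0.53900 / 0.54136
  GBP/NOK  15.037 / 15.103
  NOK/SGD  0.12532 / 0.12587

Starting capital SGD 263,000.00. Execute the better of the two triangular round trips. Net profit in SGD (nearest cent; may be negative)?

Net profit: SGD 4,132.11

Best loop SGD → GBP → NOK → SGD:
SGD 263,000.00 × 0.53900 (sell SGD at bid) = GBP 141,757.00
GBP 141,757.00 × 15.037 (sell GBP at bid) = NOK 2,131,600.01
NOK 2,131,600.01 × 0.12532 (sell NOK at bid) = SGD 267,132.11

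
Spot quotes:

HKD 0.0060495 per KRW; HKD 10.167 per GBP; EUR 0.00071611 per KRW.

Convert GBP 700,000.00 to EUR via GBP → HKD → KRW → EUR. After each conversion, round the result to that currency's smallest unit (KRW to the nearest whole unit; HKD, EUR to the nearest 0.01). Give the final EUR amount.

GBP 700,000.00 × 10.167 = HKD 7,116,900.00
HKD 7,116,900.00 ÷ 0.0060495 = KRW 1,176,444,334
KRW 1,176,444,334 × 0.00071611 = EUR 842,463.55

EUR 842,463.55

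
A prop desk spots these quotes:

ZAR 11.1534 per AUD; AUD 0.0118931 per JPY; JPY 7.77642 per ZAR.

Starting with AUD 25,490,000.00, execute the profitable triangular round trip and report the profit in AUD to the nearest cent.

Profitable loop is AUD → ZAR → JPY → AUD:
AUD 25,490,000.00 × 11.1534 = ZAR 284,300,166.00
ZAR 284,300,166.00 × 7.77642 = JPY 2,210,837,497
JPY 2,210,837,497 × 0.0118931 = AUD 26,293,711.43
Profit = AUD 26,293,711.43 − AUD 25,490,000.00

Profit: AUD 803,711.43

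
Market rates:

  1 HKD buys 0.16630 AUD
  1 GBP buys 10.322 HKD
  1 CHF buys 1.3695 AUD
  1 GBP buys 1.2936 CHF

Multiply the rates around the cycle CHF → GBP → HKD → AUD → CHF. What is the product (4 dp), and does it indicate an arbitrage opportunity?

0.9689 (arbitrage exists)

Around CHF → GBP → HKD → AUD → CHF: 1 ÷ 1.2936 × 10.322 × 0.16630 ÷ 1.3695 = 0.968934
Product < 1; profitable direction is CHF → AUD → HKD → GBP → CHF.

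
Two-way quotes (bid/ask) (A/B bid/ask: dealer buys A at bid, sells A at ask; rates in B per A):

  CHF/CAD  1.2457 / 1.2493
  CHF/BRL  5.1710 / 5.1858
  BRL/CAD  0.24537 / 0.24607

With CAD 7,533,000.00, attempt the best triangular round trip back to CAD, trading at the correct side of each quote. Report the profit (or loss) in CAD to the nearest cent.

Net profit: CAD 117,630.51

Best loop CAD → CHF → BRL → CAD:
CAD 7,533,000.00 ÷ 1.2493 (buy CHF at ask) = CHF 6,029,776.67
CHF 6,029,776.67 × 5.1710 (sell CHF at bid) = BRL 31,179,975.19
BRL 31,179,975.19 × 0.24537 (sell BRL at bid) = CAD 7,650,630.51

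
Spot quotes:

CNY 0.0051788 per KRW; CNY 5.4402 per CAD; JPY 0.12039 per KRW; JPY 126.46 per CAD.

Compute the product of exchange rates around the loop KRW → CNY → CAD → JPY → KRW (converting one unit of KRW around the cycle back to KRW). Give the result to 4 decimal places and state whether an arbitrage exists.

0.9999 (no arbitrage)

Around KRW → CNY → CAD → JPY → KRW: 1 × 0.0051788 ÷ 5.4402 × 126.46 ÷ 0.12039 = 0.999947
Product ≈ 1 (deviation 0.005%, within rounding noise).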